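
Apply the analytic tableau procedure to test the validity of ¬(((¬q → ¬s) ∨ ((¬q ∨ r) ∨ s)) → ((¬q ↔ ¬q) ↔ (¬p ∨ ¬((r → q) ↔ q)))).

Not valid

Assume the negation and expand:
Initial set: {F ¬(((¬q → ¬s) ∨ ((¬q ∨ r) ∨ s)) → ((¬q ↔ ¬q) ↔ (¬p ∨ ¬((r → q) ↔ q))))}.
F ¬(((¬q → ¬s) ∨ ((¬q ∨ r) ∨ s)) → ((¬q ↔ ¬q) ↔ (¬p ∨ ¬((r → q) ↔ q)))): β-rule — branch into F ((¬q → ¬s) ∨ ((¬q ∨ r) ∨ s))  //  T ((¬q ↔ ¬q) ↔ (¬p ∨ ¬((r → q) ↔ q))).
  branch 1 (add F ((¬q → ¬s) ∨ ((¬q ∨ r) ∨ s))):
    F ((¬q → ¬s) ∨ ((¬q ∨ r) ∨ s)): α-rule — add F (¬q → ¬s), F ((¬q ∨ r) ∨ s).
    F (¬q → ¬s): α-rule — add T ¬q, F ¬s.
    F ((¬q ∨ r) ∨ s): α-rule — add F (¬q ∨ r), F s.
    × closes — contains both s and ¬s.
  branch 2 (add T ((¬q ↔ ¬q) ↔ (¬p ∨ ¬((r → q) ↔ q)))):
    T ((¬q ↔ ¬q) ↔ (¬p ∨ ¬((r → q) ↔ q))): β-rule — branch into T (¬q ↔ ¬q), T (¬p ∨ ¬((r → q) ↔ q))  //  F (¬q ↔ ¬q), F (¬p ∨ ¬((r → q) ↔ q)).
      branch 2.1 (add T (¬q ↔ ¬q), T (¬p ∨ ¬((r → q) ↔ q))):
        T (¬q ↔ ¬q): β-rule — branch into T ¬q, T ¬q  //  F ¬q, F ¬q.
          branch 2.1.1 (add T ¬q, T ¬q):
            T (¬p ∨ ¬((r → q) ↔ q)): β-rule — branch into T ¬p  //  T ¬((r → q) ↔ q).
              branch 2.1.1.1 (add T ¬p):
                ○ open, literals {p=F, q=F}.
              branch 2.1.1.2 (add T ¬((r → q) ↔ q)):
                T ¬((r → q) ↔ q): β-rule — branch into T (r → q), F q  //  F (r → q), T q.
                  branch 2.1.1.2.1 (add T (r → q), F q):
                    T (r → q): β-rule — branch into F r  //  T q.
                      branch 2.1.1.2.1.1 (add F r):
                        ○ open, literals {q=F, r=F}.
                      branch 2.1.1.2.1.2 (add T q):
                        × closes — contains both q and ¬q.
                  branch 2.1.1.2.2 (add F (r → q), T q):
                    × closes — contains both q and ¬q.
          branch 2.1.2 (add F ¬q, F ¬q):
            T (¬p ∨ ¬((r → q) ↔ q)): β-rule — branch into T ¬p  //  T ¬((r → q) ↔ q).
              branch 2.1.2.1 (add T ¬p):
                ○ open, literals {p=F, q=T}.
              branch 2.1.2.2 (add T ¬((r → q) ↔ q)):
                T ¬((r → q) ↔ q): β-rule — branch into T (r → q), F q  //  F (r → q), T q.
                  branch 2.1.2.2.1 (add T (r → q), F q):
                    × closes — contains both q and ¬q.
                  branch 2.1.2.2.2 (add F (r → q), T q):
                    F (r → q): α-rule — add T r, F q.
                    × closes — contains both q and ¬q.
      branch 2.2 (add F (¬q ↔ ¬q), F (¬p ∨ ¬((r → q) ↔ q))):
        F (¬p ∨ ¬((r → q) ↔ q)): α-rule — add F ¬p, F ¬((r → q) ↔ q).
        F (¬q ↔ ¬q): β-rule — branch into T ¬q, F ¬q  //  F ¬q, T ¬q.
          branch 2.2.1 (add T ¬q, F ¬q):
            × closes — contains both q and ¬q.
          branch 2.2.2 (add F ¬q, T ¬q):
            × closes — contains both q and ¬q.
7 branches closed, 3 open.
An open branch gives a countermodel: p=F, q=F (unmentioned atoms arbitrary); under it the original formula is false.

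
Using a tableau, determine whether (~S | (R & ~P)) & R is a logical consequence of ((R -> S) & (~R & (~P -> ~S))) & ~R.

No

Initial set: {(((R -> S) & (~R & (~P -> ~S))) & ~R); ~((~S | (R & ~P)) & R)}.
(((R -> S) & (~R & (~P -> ~S))) & ~R): α-rule — add ((R -> S) & (~R & (~P -> ~S))), ~R.
((R -> S) & (~R & (~P -> ~S))): α-rule — add (R -> S), (~R & (~P -> ~S)).
(~R & (~P -> ~S)): α-rule — add ~R, (~P -> ~S).
~((~S | (R & ~P)) & R): β-rule — branch into ~(~S | (R & ~P))  //  ~R.
  branch 1 (add ~(~S | (R & ~P))):
    ~(~S | (R & ~P)): α-rule — add ~~S, ~(R & ~P).
    (R -> S): β-rule — branch into ~R  //  S.
      branch 1.1 (add ~R):
        (~P -> ~S): β-rule — branch into ~~P  //  ~S.
          branch 1.1.1 (add ~~P):
            ~(R & ~P): β-rule — branch into ~R  //  ~~P.
              branch 1.1.1.1 (add ~R):
                ○ open, literals {P=T, R=F, S=T}.
              branch 1.1.1.2 (add ~~P):
                ○ open, literals {P=T, R=F, S=T}.
          branch 1.1.2 (add ~S):
            × closes — contains both S and ~S.
      branch 1.2 (add S):
        (~P -> ~S): β-rule — branch into ~~P  //  ~S.
          branch 1.2.1 (add ~~P):
            ~(R & ~P): β-rule — branch into ~R  //  ~~P.
              branch 1.2.1.1 (add ~R):
                ○ open, literals {P=T, R=F, S=T}.
              branch 1.2.1.2 (add ~~P):
                ○ open, literals {P=T, R=F, S=T}.
          branch 1.2.2 (add ~S):
            × closes — contains both S and ~S.
  branch 2 (add ~R):
    (R -> S): β-rule — branch into ~R  //  S.
      branch 2.1 (add ~R):
        (~P -> ~S): β-rule — branch into ~~P  //  ~S.
          branch 2.1.1 (add ~~P):
            ○ open, literals {P=T, R=F}.
          branch 2.1.2 (add ~S):
            ○ open, literals {R=F, S=F}.
      branch 2.2 (add S):
        (~P -> ~S): β-rule — branch into ~~P  //  ~S.
          branch 2.2.1 (add ~~P):
            ○ open, literals {P=T, R=F, S=T}.
          branch 2.2.2 (add ~S):
            × closes — contains both S and ~S.
3 branches closed, 7 open.
An open branch gives a countermodel: P=T, R=F, S=T (unmentioned atoms arbitrary); the premises hold there but the conclusion fails.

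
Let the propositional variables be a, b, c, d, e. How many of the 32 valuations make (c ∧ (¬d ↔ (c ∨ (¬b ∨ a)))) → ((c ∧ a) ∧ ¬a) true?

Initial set: {T ((c ∧ (¬d ↔ (c ∨ (¬b ∨ a)))) → ((c ∧ a) ∧ ¬a))}.
T ((c ∧ (¬d ↔ (c ∨ (¬b ∨ a)))) → ((c ∧ a) ∧ ¬a)): β-rule — branch into F (c ∧ (¬d ↔ (c ∨ (¬b ∨ a))))  //  T ((c ∧ a) ∧ ¬a).
  branch 1 (add F (c ∧ (¬d ↔ (c ∨ (¬b ∨ a))))):
    F (c ∧ (¬d ↔ (c ∨ (¬b ∨ a)))): β-rule — branch into F c  //  F (¬d ↔ (c ∨ (¬b ∨ a))).
      branch 1.1 (add F c):
        ○ open, literals {c=0}.
      branch 1.2 (add F (¬d ↔ (c ∨ (¬b ∨ a)))):
        F (¬d ↔ (c ∨ (¬b ∨ a))): β-rule — branch into T ¬d, F (c ∨ (¬b ∨ a))  //  F ¬d, T (c ∨ (¬b ∨ a)).
          branch 1.2.1 (add T ¬d, F (c ∨ (¬b ∨ a))):
            F (c ∨ (¬b ∨ a)): α-rule — add F c, F (¬b ∨ a).
            F (¬b ∨ a): α-rule — add F ¬b, F a.
            ○ open, literals {a=0, b=1, c=0, d=0}.
          branch 1.2.2 (add F ¬d, T (c ∨ (¬b ∨ a))):
            T (c ∨ (¬b ∨ a)): β-rule — branch into T c  //  T (¬b ∨ a).
              branch 1.2.2.1 (add T c):
                ○ open, literals {c=1, d=1}.
              branch 1.2.2.2 (add T (¬b ∨ a)):
                T (¬b ∨ a): β-rule — branch into T ¬b  //  T a.
                  branch 1.2.2.2.1 (add T ¬b):
                    ○ open, literals {b=0, d=1}.
                  branch 1.2.2.2.2 (add T a):
                    ○ open, literals {a=1, d=1}.
  branch 2 (add T ((c ∧ a) ∧ ¬a)):
    T ((c ∧ a) ∧ ¬a): α-rule — add T (c ∧ a), T ¬a.
    T (c ∧ a): α-rule — add T c, T a.
    × closes — contains both a and ¬a.
1 branch closed, 5 open.
Each open branch fixes some atoms; the unmentioned ones are free. Counting distinct full assignments: branch {c=0} (a, b, d, e) contributes 16 new; branch {a=0, b=1, c=0, d=0} (e) contributes 0 new; branch {c=1, d=1} (a, b, e) contributes 8 new; branch {b=0, d=1} (a, c, e) contributes 0 new; branch {a=1, d=1} (b, c, e) contributes 0 new. Total: 24.

24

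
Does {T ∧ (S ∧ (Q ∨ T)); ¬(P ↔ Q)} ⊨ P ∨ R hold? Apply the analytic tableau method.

Initial set: {(T ∧ (S ∧ (Q ∨ T))); ¬(P ↔ Q); ¬(P ∨ R)}.
(T ∧ (S ∧ (Q ∨ T))): α-rule — add T, (S ∧ (Q ∨ T)).
¬(P ∨ R): α-rule — add ¬P, ¬R.
(S ∧ (Q ∨ T)): α-rule — add S, (Q ∨ T).
¬(P ↔ Q): β-rule — branch into P, ¬Q  //  ¬P, Q.
  branch 1 (add P, ¬Q):
    × closes — contains both P and ¬P.
  branch 2 (add ¬P, Q):
    (Q ∨ T): β-rule — branch into Q  //  T.
      branch 2.1 (add Q):
        ○ open, literals {P=0, Q=1, R=0, S=1, T=1}.
      branch 2.2 (add T):
        ○ open, literals {P=0, Q=1, R=0, S=1, T=1}.
1 branch closed, 2 open.
An open branch gives a countermodel: P=0, Q=1, R=0, S=1, T=1 (unmentioned atoms arbitrary); the premises hold there but the conclusion fails.

No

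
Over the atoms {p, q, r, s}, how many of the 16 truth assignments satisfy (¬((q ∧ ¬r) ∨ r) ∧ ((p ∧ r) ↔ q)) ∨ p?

10

Initial set: {((¬((q ∧ ¬r) ∨ r) ∧ ((p ∧ r) ↔ q)) ∨ p)}.
((¬((q ∧ ¬r) ∨ r) ∧ ((p ∧ r) ↔ q)) ∨ p): β-rule — branch into (¬((q ∧ ¬r) ∨ r) ∧ ((p ∧ r) ↔ q))  //  p.
  branch 1 (add (¬((q ∧ ¬r) ∨ r) ∧ ((p ∧ r) ↔ q))):
    (¬((q ∧ ¬r) ∨ r) ∧ ((p ∧ r) ↔ q)): α-rule — add ¬((q ∧ ¬r) ∨ r), ((p ∧ r) ↔ q).
    ¬((q ∧ ¬r) ∨ r): α-rule — add ¬(q ∧ ¬r), ¬r.
    ((p ∧ r) ↔ q): β-rule — branch into (p ∧ r), q  //  ¬(p ∧ r), ¬q.
      branch 1.1 (add (p ∧ r), q):
        (p ∧ r): α-rule — add p, r.
        × closes — contains both r and ¬r.
      branch 1.2 (add ¬(p ∧ r), ¬q):
        ¬(q ∧ ¬r): β-rule — branch into ¬q  //  ¬¬r.
          branch 1.2.1 (add ¬q):
            ¬(p ∧ r): β-rule — branch into ¬p  //  ¬r.
              branch 1.2.1.1 (add ¬p):
                ○ open, literals {p=0, q=0, r=0}.
              branch 1.2.1.2 (add ¬r):
                ○ open, literals {q=0, r=0}.
          branch 1.2.2 (add ¬¬r):
            × closes — contains both r and ¬r.
  branch 2 (add p):
    ○ open, literals {p=1}.
2 branches closed, 3 open.
Each open branch fixes some atoms; the unmentioned ones are free. Counting distinct full assignments: branch {p=0, q=0, r=0} (s) contributes 2 new; branch {q=0, r=0} (p, s) contributes 2 new; branch {p=1} (q, r, s) contributes 6 new. Total: 10.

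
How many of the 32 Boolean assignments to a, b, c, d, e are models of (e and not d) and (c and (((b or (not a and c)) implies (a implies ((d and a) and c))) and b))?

Initial set: {T ((e and not d) and (c and (((b or (not a and c)) implies (a implies ((d and a) and c))) and b)))}.
T ((e and not d) and (c and (((b or (not a and c)) implies (a implies ((d and a) and c))) and b))): α-rule — add T (e and not d), T (c and (((b or (not a and c)) implies (a implies ((d and a) and c))) and b)).
T (e and not d): α-rule — add T e, T not d.
T (c and (((b or (not a and c)) implies (a implies ((d and a) and c))) and b)): α-rule — add T c, T (((b or (not a and c)) implies (a implies ((d and a) and c))) and b).
T (((b or (not a and c)) implies (a implies ((d and a) and c))) and b): α-rule — add T ((b or (not a and c)) implies (a implies ((d and a) and c))), T b.
T ((b or (not a and c)) implies (a implies ((d and a) and c))): β-rule — branch into F (b or (not a and c))  //  T (a implies ((d and a) and c)).
  branch 1 (add F (b or (not a and c))):
    F (b or (not a and c)): α-rule — add F b, F (not a and c).
    × closes — contains both b and not b.
  branch 2 (add T (a implies ((d and a) and c))):
    T (a implies ((d and a) and c)): β-rule — branch into F a  //  T ((d and a) and c).
      branch 2.1 (add F a):
        ○ open, literals {a=F, b=T, c=T, d=F, e=T}.
      branch 2.2 (add T ((d and a) and c)):
        T ((d and a) and c): α-rule — add T (d and a), T c.
        T (d and a): α-rule — add T d, T a.
        × closes — contains both d and not d.
2 branches closed, 1 open.
Each open branch fixes some atoms; the unmentioned ones are free. Counting distinct full assignments: branch {a=F, b=T, c=T, d=F, e=T} (none free) contributes 1 new. Total: 1.

1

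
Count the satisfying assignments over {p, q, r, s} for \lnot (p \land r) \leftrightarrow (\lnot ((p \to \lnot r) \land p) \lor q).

10

Initial set: {(\lnot (p \land r) \leftrightarrow (\lnot ((p \to \lnot r) \land p) \lor q))}.
(\lnot (p \land r) \leftrightarrow (\lnot ((p \to \lnot r) \land p) \lor q)): β-rule — branch into \lnot (p \land r), (\lnot ((p \to \lnot r) \land p) \lor q)  //  \lnot \lnot (p \land r), \lnot (\lnot ((p \to \lnot r) \land p) \lor q).
  branch 1 (add \lnot (p \land r), (\lnot ((p \to \lnot r) \land p) \lor q)):
    \lnot (p \land r): β-rule — branch into \lnot p  //  \lnot r.
      branch 1.1 (add \lnot p):
        (\lnot ((p \to \lnot r) \land p) \lor q): β-rule — branch into \lnot ((p \to \lnot r) \land p)  //  q.
          branch 1.1.1 (add \lnot ((p \to \lnot r) \land p)):
            \lnot ((p \to \lnot r) \land p): β-rule — branch into \lnot (p \to \lnot r)  //  \lnot p.
              branch 1.1.1.1 (add \lnot (p \to \lnot r)):
                \lnot (p \to \lnot r): α-rule — add p, \lnot \lnot r.
                × closes — contains both p and \lnot p.
              branch 1.1.1.2 (add \lnot p):
                ○ open, literals {p=false}.
          branch 1.1.2 (add q):
            ○ open, literals {p=false, q=true}.
      branch 1.2 (add \lnot r):
        (\lnot ((p \to \lnot r) \land p) \lor q): β-rule — branch into \lnot ((p \to \lnot r) \land p)  //  q.
          branch 1.2.1 (add \lnot ((p \to \lnot r) \land p)):
            \lnot ((p \to \lnot r) \land p): β-rule — branch into \lnot (p \to \lnot r)  //  \lnot p.
              branch 1.2.1.1 (add \lnot (p \to \lnot r)):
                \lnot (p \to \lnot r): α-rule — add p, \lnot \lnot r.
                × closes — contains both r and \lnot r.
              branch 1.2.1.2 (add \lnot p):
                ○ open, literals {p=false, r=false}.
          branch 1.2.2 (add q):
            ○ open, literals {q=true, r=false}.
  branch 2 (add \lnot \lnot (p \land r), \lnot (\lnot ((p \to \lnot r) \land p) \lor q)):
    \lnot \lnot (p \land r): α-rule — add p, r.
    \lnot (\lnot ((p \to \lnot r) \land p) \lor q): α-rule — add \lnot \lnot ((p \to \lnot r) \land p), \lnot q.
    \lnot \lnot ((p \to \lnot r) \land p): α-rule — add (p \to \lnot r), p.
    (p \to \lnot r): β-rule — branch into \lnot p  //  \lnot r.
      branch 2.1 (add \lnot p):
        × closes — contains both p and \lnot p.
      branch 2.2 (add \lnot r):
        × closes — contains both r and \lnot r.
4 branches closed, 4 open.
Each open branch fixes some atoms; the unmentioned ones are free. Counting distinct full assignments: branch {p=false} (q, r, s) contributes 8 new; branch {p=false, q=true} (r, s) contributes 0 new; branch {p=false, r=false} (q, s) contributes 0 new; branch {q=true, r=false} (p, s) contributes 2 new. Total: 10.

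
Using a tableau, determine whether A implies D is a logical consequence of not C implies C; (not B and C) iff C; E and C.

Initial set: {(not C implies C); ((not B and C) iff C); (E and C); not (A implies D)}.
(E and C): α-rule — add E, C.
not (A implies D): α-rule — add A, not D.
(not C implies C): β-rule — branch into not not C  //  C.
  branch 1 (add not not C):
    ((not B and C) iff C): β-rule — branch into (not B and C), C  //  not (not B and C), not C.
      branch 1.1 (add (not B and C), C):
        (not B and C): α-rule — add not B, C.
        ○ open, literals {A=1, B=0, C=1, D=0, E=1}.
      branch 1.2 (add not (not B and C), not C):
        × closes — contains both C and not C.
  branch 2 (add C):
    ((not B and C) iff C): β-rule — branch into (not B and C), C  //  not (not B and C), not C.
      branch 2.1 (add (not B and C), C):
        (not B and C): α-rule — add not B, C.
        ○ open, literals {A=1, B=0, C=1, D=0, E=1}.
      branch 2.2 (add not (not B and C), not C):
        × closes — contains both C and not C.
2 branches closed, 2 open.
An open branch gives a countermodel: A=1, B=0, C=1, D=0, E=1 (unmentioned atoms arbitrary); the premises hold there but the conclusion fails.

No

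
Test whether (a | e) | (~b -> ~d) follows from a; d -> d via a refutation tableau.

Yes

Initial set: {a; (d -> d); ~((a | e) | (~b -> ~d))}.
~((a | e) | (~b -> ~d)): α-rule — add ~(a | e), ~(~b -> ~d).
~(a | e): α-rule — add ~a, ~e.
× closes — contains both a and ~a.
All 1 branch closes.
Every branch closed, so the premises entail the conclusion.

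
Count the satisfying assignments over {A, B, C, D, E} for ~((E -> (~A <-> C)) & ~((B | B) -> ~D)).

26

Initial set: {~((E -> (~A <-> C)) & ~((B | B) -> ~D))}.
~((E -> (~A <-> C)) & ~((B | B) -> ~D)): β-rule — branch into ~(E -> (~A <-> C))  //  ~~((B | B) -> ~D).
  branch 1 (add ~(E -> (~A <-> C))):
    ~(E -> (~A <-> C)): α-rule — add E, ~(~A <-> C).
    ~(~A <-> C): β-rule — branch into ~A, ~C  //  ~~A, C.
      branch 1.1 (add ~A, ~C):
        ○ open, literals {A=0, C=0, E=1}.
      branch 1.2 (add ~~A, C):
        ○ open, literals {A=1, C=1, E=1}.
  branch 2 (add ~~((B | B) -> ~D)):
    ~~((B | B) -> ~D): β-rule — branch into ~(B | B)  //  ~D.
      branch 2.1 (add ~(B | B)):
        ~(B | B): α-rule — add ~B, ~B.
        ○ open, literals {B=0}.
      branch 2.2 (add ~D):
        ○ open, literals {D=0}.
0 branches closed, 4 open.
Each open branch fixes some atoms; the unmentioned ones are free. Counting distinct full assignments: branch {A=0, C=0, E=1} (B, D) contributes 4 new; branch {A=1, C=1, E=1} (B, D) contributes 4 new; branch {B=0} (A, C, D, E) contributes 12 new; branch {D=0} (A, B, C, E) contributes 6 new. Total: 26.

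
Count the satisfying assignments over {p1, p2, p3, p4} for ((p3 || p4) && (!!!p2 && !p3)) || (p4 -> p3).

Initial set: {T (((p3 || p4) && (!!!p2 && !p3)) || (p4 -> p3))}.
T (((p3 || p4) && (!!!p2 && !p3)) || (p4 -> p3)): β-rule — branch into T ((p3 || p4) && (!!!p2 && !p3))  //  T (p4 -> p3).
  branch 1 (add T ((p3 || p4) && (!!!p2 && !p3))):
    T ((p3 || p4) && (!!!p2 && !p3)): α-rule — add T (p3 || p4), T (!!!p2 && !p3).
    T (!!!p2 && !p3): α-rule — add T !!!p2, T !p3.
    T !!!p2: drop double negation, giving T !p2.
    T (p3 || p4): β-rule — branch into T p3  //  T p4.
      branch 1.1 (add T p3):
        × closes — contains both p3 and !p3.
      branch 1.2 (add T p4):
        ○ open, literals {p2=false, p3=false, p4=true}.
  branch 2 (add T (p4 -> p3)):
    T (p4 -> p3): β-rule — branch into F p4  //  T p3.
      branch 2.1 (add F p4):
        ○ open, literals {p4=false}.
      branch 2.2 (add T p3):
        ○ open, literals {p3=true}.
1 branch closed, 3 open.
Each open branch fixes some atoms; the unmentioned ones are free. Counting distinct full assignments: branch {p2=false, p3=false, p4=true} (p1) contributes 2 new; branch {p4=false} (p1, p2, p3) contributes 8 new; branch {p3=true} (p1, p2, p4) contributes 4 new. Total: 14.

14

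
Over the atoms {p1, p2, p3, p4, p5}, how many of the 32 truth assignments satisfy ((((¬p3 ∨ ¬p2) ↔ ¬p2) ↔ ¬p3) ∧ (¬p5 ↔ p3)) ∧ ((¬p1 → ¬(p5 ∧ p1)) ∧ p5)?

Initial set: {(((((¬p3 ∨ ¬p2) ↔ ¬p2) ↔ ¬p3) ∧ (¬p5 ↔ p3)) ∧ ((¬p1 → ¬(p5 ∧ p1)) ∧ p5))}.
(((((¬p3 ∨ ¬p2) ↔ ¬p2) ↔ ¬p3) ∧ (¬p5 ↔ p3)) ∧ ((¬p1 → ¬(p5 ∧ p1)) ∧ p5)): α-rule — add ((((¬p3 ∨ ¬p2) ↔ ¬p2) ↔ ¬p3) ∧ (¬p5 ↔ p3)), ((¬p1 → ¬(p5 ∧ p1)) ∧ p5).
((((¬p3 ∨ ¬p2) ↔ ¬p2) ↔ ¬p3) ∧ (¬p5 ↔ p3)): α-rule — add (((¬p3 ∨ ¬p2) ↔ ¬p2) ↔ ¬p3), (¬p5 ↔ p3).
((¬p1 → ¬(p5 ∧ p1)) ∧ p5): α-rule — add (¬p1 → ¬(p5 ∧ p1)), p5.
(((¬p3 ∨ ¬p2) ↔ ¬p2) ↔ ¬p3): β-rule — branch into ((¬p3 ∨ ¬p2) ↔ ¬p2), ¬p3  //  ¬((¬p3 ∨ ¬p2) ↔ ¬p2), ¬¬p3.
  branch 1 (add ((¬p3 ∨ ¬p2) ↔ ¬p2), ¬p3):
    (¬p5 ↔ p3): β-rule — branch into ¬p5, p3  //  ¬¬p5, ¬p3.
      branch 1.1 (add ¬p5, p3):
        × closes — contains both p5 and ¬p5.
      branch 1.2 (add ¬¬p5, ¬p3):
        (¬p1 → ¬(p5 ∧ p1)): β-rule — branch into ¬¬p1  //  ¬(p5 ∧ p1).
          branch 1.2.1 (add ¬¬p1):
            ((¬p3 ∨ ¬p2) ↔ ¬p2): β-rule — branch into (¬p3 ∨ ¬p2), ¬p2  //  ¬(¬p3 ∨ ¬p2), ¬¬p2.
              branch 1.2.1.1 (add (¬p3 ∨ ¬p2), ¬p2):
                (¬p3 ∨ ¬p2): β-rule — branch into ¬p3  //  ¬p2.
                  branch 1.2.1.1.1 (add ¬p3):
                    ○ open, literals {p1=true, p2=false, p3=false, p5=true}.
                  branch 1.2.1.1.2 (add ¬p2):
                    ○ open, literals {p1=true, p2=false, p3=false, p5=true}.
              branch 1.2.1.2 (add ¬(¬p3 ∨ ¬p2), ¬¬p2):
                ¬(¬p3 ∨ ¬p2): α-rule — add ¬¬p3, ¬¬p2.
                × closes — contains both p3 and ¬p3.
          branch 1.2.2 (add ¬(p5 ∧ p1)):
            ((¬p3 ∨ ¬p2) ↔ ¬p2): β-rule — branch into (¬p3 ∨ ¬p2), ¬p2  //  ¬(¬p3 ∨ ¬p2), ¬¬p2.
              branch 1.2.2.1 (add (¬p3 ∨ ¬p2), ¬p2):
                ¬(p5 ∧ p1): β-rule — branch into ¬p5  //  ¬p1.
                  branch 1.2.2.1.1 (add ¬p5):
                    × closes — contains both p5 and ¬p5.
                  branch 1.2.2.1.2 (add ¬p1):
                    (¬p3 ∨ ¬p2): β-rule — branch into ¬p3  //  ¬p2.
                      branch 1.2.2.1.2.1 (add ¬p3):
                        ○ open, literals {p1=false, p2=false, p3=false, p5=true}.
                      branch 1.2.2.1.2.2 (add ¬p2):
                        ○ open, literals {p1=false, p2=false, p3=false, p5=true}.
              branch 1.2.2.2 (add ¬(¬p3 ∨ ¬p2), ¬¬p2):
                ¬(¬p3 ∨ ¬p2): α-rule — add ¬¬p3, ¬¬p2.
                × closes — contains both p3 and ¬p3.
  branch 2 (add ¬((¬p3 ∨ ¬p2) ↔ ¬p2), ¬¬p3):
    (¬p5 ↔ p3): β-rule — branch into ¬p5, p3  //  ¬¬p5, ¬p3.
      branch 2.1 (add ¬p5, p3):
        × closes — contains both p5 and ¬p5.
      branch 2.2 (add ¬¬p5, ¬p3):
        × closes — contains both p3 and ¬p3.
6 branches closed, 4 open.
Each open branch fixes some atoms; the unmentioned ones are free. Counting distinct full assignments: branch {p1=true, p2=false, p3=false, p5=true} (p4) contributes 2 new; branch {p1=true, p2=false, p3=false, p5=true} (p4) contributes 0 new; branch {p1=false, p2=false, p3=false, p5=true} (p4) contributes 2 new; branch {p1=false, p2=false, p3=false, p5=true} (p4) contributes 0 new. Total: 4.

4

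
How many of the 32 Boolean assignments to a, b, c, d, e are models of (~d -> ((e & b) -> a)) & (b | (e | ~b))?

Initial set: {((~d -> ((e & b) -> a)) & (b | (e | ~b)))}.
((~d -> ((e & b) -> a)) & (b | (e | ~b))): α-rule — add (~d -> ((e & b) -> a)), (b | (e | ~b)).
(~d -> ((e & b) -> a)): β-rule — branch into ~~d  //  ((e & b) -> a).
  branch 1 (add ~~d):
    (b | (e | ~b)): β-rule — branch into b  //  (e | ~b).
      branch 1.1 (add b):
        ○ open, literals {b=T, d=T}.
      branch 1.2 (add (e | ~b)):
        (e | ~b): β-rule — branch into e  //  ~b.
          branch 1.2.1 (add e):
            ○ open, literals {d=T, e=T}.
          branch 1.2.2 (add ~b):
            ○ open, literals {b=F, d=T}.
  branch 2 (add ((e & b) -> a)):
    (b | (e | ~b)): β-rule — branch into b  //  (e | ~b).
      branch 2.1 (add b):
        ((e & b) -> a): β-rule — branch into ~(e & b)  //  a.
          branch 2.1.1 (add ~(e & b)):
            ~(e & b): β-rule — branch into ~e  //  ~b.
              branch 2.1.1.1 (add ~e):
                ○ open, literals {b=T, e=F}.
              branch 2.1.1.2 (add ~b):
                × closes — contains both b and ~b.
          branch 2.1.2 (add a):
            ○ open, literals {a=T, b=T}.
      branch 2.2 (add (e | ~b)):
        ((e & b) -> a): β-rule — branch into ~(e & b)  //  a.
          branch 2.2.1 (add ~(e & b)):
            (e | ~b): β-rule — branch into e  //  ~b.
              branch 2.2.1.1 (add e):
                ~(e & b): β-rule — branch into ~e  //  ~b.
                  branch 2.2.1.1.1 (add ~e):
                    × closes — contains both e and ~e.
                  branch 2.2.1.1.2 (add ~b):
                    ○ open, literals {b=F, e=T}.
              branch 2.2.1.2 (add ~b):
                ~(e & b): β-rule — branch into ~e  //  ~b.
                  branch 2.2.1.2.1 (add ~e):
                    ○ open, literals {b=F, e=F}.
                  branch 2.2.1.2.2 (add ~b):
                    ○ open, literals {b=F}.
          branch 2.2.2 (add a):
            (e | ~b): β-rule — branch into e  //  ~b.
              branch 2.2.2.1 (add e):
                ○ open, literals {a=T, e=T}.
              branch 2.2.2.2 (add ~b):
                ○ open, literals {a=T, b=F}.
2 branches closed, 10 open.
Each open branch fixes some atoms; the unmentioned ones are free. Counting distinct full assignments: branch {b=T, d=T} (a, c, e) contributes 8 new; branch {d=T, e=T} (a, b, c) contributes 4 new; branch {b=F, d=T} (a, c, e) contributes 4 new; branch {b=T, e=F} (a, c, d) contributes 4 new; branch {a=T, b=T} (c, d, e) contributes 2 new; branch {b=F, e=T} (a, c, d) contributes 4 new; branch {b=F, e=F} (a, c, d) contributes 4 new; branch {b=F} (a, c, d, e) contributes 0 new; branch {a=T, e=T} (b, c, d) contributes 0 new; branch {a=T, b=F} (c, d, e) contributes 0 new. Total: 30.

30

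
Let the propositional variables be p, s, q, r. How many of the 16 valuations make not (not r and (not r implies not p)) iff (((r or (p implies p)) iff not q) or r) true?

12

Initial set: {(not (not r and (not r implies not p)) iff (((r or (p implies p)) iff not q) or r))}.
(not (not r and (not r implies not p)) iff (((r or (p implies p)) iff not q) or r)): β-rule — branch into not (not r and (not r implies not p)), (((r or (p implies p)) iff not q) or r)  //  not not (not r and (not r implies not p)), not (((r or (p implies p)) iff not q) or r).
  branch 1 (add not (not r and (not r implies not p)), (((r or (p implies p)) iff not q) or r)):
    not (not r and (not r implies not p)): β-rule — branch into not not r  //  not (not r implies not p).
      branch 1.1 (add not not r):
        (((r or (p implies p)) iff not q) or r): β-rule — branch into ((r or (p implies p)) iff not q)  //  r.
          branch 1.1.1 (add ((r or (p implies p)) iff not q)):
            ((r or (p implies p)) iff not q): β-rule — branch into (r or (p implies p)), not q  //  not (r or (p implies p)), not not q.
              branch 1.1.1.1 (add (r or (p implies p)), not q):
                (r or (p implies p)): β-rule — branch into r  //  (p implies p).
                  branch 1.1.1.1.1 (add r):
                    ○ open, literals {q=F, r=T}.
                  branch 1.1.1.1.2 (add (p implies p)):
                    (p implies p): β-rule — branch into not p  //  p.
                      branch 1.1.1.1.2.1 (add not p):
                        ○ open, literals {p=F, q=F, r=T}.
                      branch 1.1.1.1.2.2 (add p):
                        ○ open, literals {p=T, q=F, r=T}.
              branch 1.1.1.2 (add not (r or (p implies p)), not not q):
                not (r or (p implies p)): α-rule — add not r, not (p implies p).
                × closes — contains both r and not r.
          branch 1.1.2 (add r):
            ○ open, literals {r=T}.
      branch 1.2 (add not (not r implies not p)):
        not (not r implies not p): α-rule — add not r, not not p.
        (((r or (p implies p)) iff not q) or r): β-rule — branch into ((r or (p implies p)) iff not q)  //  r.
          branch 1.2.1 (add ((r or (p implies p)) iff not q)):
            ((r or (p implies p)) iff not q): β-rule — branch into (r or (p implies p)), not q  //  not (r or (p implies p)), not not q.
              branch 1.2.1.1 (add (r or (p implies p)), not q):
                (r or (p implies p)): β-rule — branch into r  //  (p implies p).
                  branch 1.2.1.1.1 (add r):
                    × closes — contains both r and not r.
                  branch 1.2.1.1.2 (add (p implies p)):
                    (p implies p): β-rule — branch into not p  //  p.
                      branch 1.2.1.1.2.1 (add not p):
                        × closes — contains both p and not p.
                      branch 1.2.1.1.2.2 (add p):
                        ○ open, literals {p=T, q=F, r=F}.
              branch 1.2.1.2 (add not (r or (p implies p)), not not q):
                not (r or (p implies p)): α-rule — add not r, not (p implies p).
                not (p implies p): α-rule — add p, not p.
                × closes — contains both p and not p.
          branch 1.2.2 (add r):
            × closes — contains both r and not r.
  branch 2 (add not not (not r and (not r implies not p)), not (((r or (p implies p)) iff not q) or r)):
    not not (not r and (not r implies not p)): α-rule — add not r, (not r implies not p).
    not (((r or (p implies p)) iff not q) or r): α-rule — add not ((r or (p implies p)) iff not q), not r.
    (not r implies not p): β-rule — branch into not not r  //  not p.
      branch 2.1 (add not not r):
        × closes — contains both r and not r.
      branch 2.2 (add not p):
        not ((r or (p implies p)) iff not q): β-rule — branch into (r or (p implies p)), not not q  //  not (r or (p implies p)), not q.
          branch 2.2.1 (add (r or (p implies p)), not not q):
            (r or (p implies p)): β-rule — branch into r  //  (p implies p).
              branch 2.2.1.1 (add r):
                × closes — contains both r and not r.
              branch 2.2.1.2 (add (p implies p)):
                (p implies p): β-rule — branch into not p  //  p.
                  branch 2.2.1.2.1 (add not p):
                    ○ open, literals {p=F, q=T, r=F}.
                  branch 2.2.1.2.2 (add p):
                    × closes — contains both p and not p.
          branch 2.2.2 (add not (r or (p implies p)), not q):
            not (r or (p implies p)): α-rule — add not r, not (p implies p).
            not (p implies p): α-rule — add p, not p.
            × closes — contains both p and not p.
9 branches closed, 6 open.
Each open branch fixes some atoms; the unmentioned ones are free. Counting distinct full assignments: branch {q=F, r=T} (p, s) contributes 4 new; branch {p=F, q=F, r=T} (s) contributes 0 new; branch {p=T, q=F, r=T} (s) contributes 0 new; branch {r=T} (p, s, q) contributes 4 new; branch {p=T, q=F, r=F} (s) contributes 2 new; branch {p=F, q=T, r=F} (s) contributes 2 new. Total: 12.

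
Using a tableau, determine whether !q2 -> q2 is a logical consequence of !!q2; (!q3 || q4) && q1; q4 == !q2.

Initial set: {!!q2; ((!q3 || q4) && q1); (q4 == !q2); !(!q2 -> q2)}.
!!q2: drop double negation, giving q2.
((!q3 || q4) && q1): α-rule — add (!q3 || q4), q1.
!(!q2 -> q2): α-rule — add !q2, !q2.
× closes — contains both q2 and !q2.
All 1 branch closes.
Every branch closed, so the premises entail the conclusion.

Yes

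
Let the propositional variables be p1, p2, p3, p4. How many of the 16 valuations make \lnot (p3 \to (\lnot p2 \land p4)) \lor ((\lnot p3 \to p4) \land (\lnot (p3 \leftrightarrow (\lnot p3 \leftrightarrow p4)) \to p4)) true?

12

Initial set: {(\lnot (p3 \to (\lnot p2 \land p4)) \lor ((\lnot p3 \to p4) \land (\lnot (p3 \leftrightarrow (\lnot p3 \leftrightarrow p4)) \to p4)))}.
(\lnot (p3 \to (\lnot p2 \land p4)) \lor ((\lnot p3 \to p4) \land (\lnot (p3 \leftrightarrow (\lnot p3 \leftrightarrow p4)) \to p4))): β-rule — branch into \lnot (p3 \to (\lnot p2 \land p4))  //  ((\lnot p3 \to p4) \land (\lnot (p3 \leftrightarrow (\lnot p3 \leftrightarrow p4)) \to p4)).
  branch 1 (add \lnot (p3 \to (\lnot p2 \land p4))):
    \lnot (p3 \to (\lnot p2 \land p4)): α-rule — add p3, \lnot (\lnot p2 \land p4).
    \lnot (\lnot p2 \land p4): β-rule — branch into \lnot \lnot p2  //  \lnot p4.
      branch 1.1 (add \lnot \lnot p2):
        ○ open, literals {p2=T, p3=T}.
      branch 1.2 (add \lnot p4):
        ○ open, literals {p3=T, p4=F}.
  branch 2 (add ((\lnot p3 \to p4) \land (\lnot (p3 \leftrightarrow (\lnot p3 \leftrightarrow p4)) \to p4))):
    ((\lnot p3 \to p4) \land (\lnot (p3 \leftrightarrow (\lnot p3 \leftrightarrow p4)) \to p4)): α-rule — add (\lnot p3 \to p4), (\lnot (p3 \leftrightarrow (\lnot p3 \leftrightarrow p4)) \to p4).
    (\lnot p3 \to p4): β-rule — branch into \lnot \lnot p3  //  p4.
      branch 2.1 (add \lnot \lnot p3):
        (\lnot (p3 \leftrightarrow (\lnot p3 \leftrightarrow p4)) \to p4): β-rule — branch into \lnot \lnot (p3 \leftrightarrow (\lnot p3 \leftrightarrow p4))  //  p4.
          branch 2.1.1 (add \lnot \lnot (p3 \leftrightarrow (\lnot p3 \leftrightarrow p4))):
            \lnot \lnot (p3 \leftrightarrow (\lnot p3 \leftrightarrow p4)): β-rule — branch into p3, (\lnot p3 \leftrightarrow p4)  //  \lnot p3, \lnot (\lnot p3 \leftrightarrow p4).
              branch 2.1.1.1 (add p3, (\lnot p3 \leftrightarrow p4)):
                (\lnot p3 \leftrightarrow p4): β-rule — branch into \lnot p3, p4  //  \lnot \lnot p3, \lnot p4.
                  branch 2.1.1.1.1 (add \lnot p3, p4):
                    × closes — contains both p3 and \lnot p3.
                  branch 2.1.1.1.2 (add \lnot \lnot p3, \lnot p4):
                    ○ open, literals {p3=T, p4=F}.
              branch 2.1.1.2 (add \lnot p3, \lnot (\lnot p3 \leftrightarrow p4)):
                × closes — contains both p3 and \lnot p3.
          branch 2.1.2 (add p4):
            ○ open, literals {p3=T, p4=T}.
      branch 2.2 (add p4):
        (\lnot (p3 \leftrightarrow (\lnot p3 \leftrightarrow p4)) \to p4): β-rule — branch into \lnot \lnot (p3 \leftrightarrow (\lnot p3 \leftrightarrow p4))  //  p4.
          branch 2.2.1 (add \lnot \lnot (p3 \leftrightarrow (\lnot p3 \leftrightarrow p4))):
            \lnot \lnot (p3 \leftrightarrow (\lnot p3 \leftrightarrow p4)): β-rule — branch into p3, (\lnot p3 \leftrightarrow p4)  //  \lnot p3, \lnot (\lnot p3 \leftrightarrow p4).
              branch 2.2.1.1 (add p3, (\lnot p3 \leftrightarrow p4)):
                (\lnot p3 \leftrightarrow p4): β-rule — branch into \lnot p3, p4  //  \lnot \lnot p3, \lnot p4.
                  branch 2.2.1.1.1 (add \lnot p3, p4):
                    × closes — contains both p3 and \lnot p3.
                  branch 2.2.1.1.2 (add \lnot \lnot p3, \lnot p4):
                    × closes — contains both p4 and \lnot p4.
              branch 2.2.1.2 (add \lnot p3, \lnot (\lnot p3 \leftrightarrow p4)):
                \lnot (\lnot p3 \leftrightarrow p4): β-rule — branch into \lnot p3, \lnot p4  //  \lnot \lnot p3, p4.
                  branch 2.2.1.2.1 (add \lnot p3, \lnot p4):
                    × closes — contains both p4 and \lnot p4.
                  branch 2.2.1.2.2 (add \lnot \lnot p3, p4):
                    × closes — contains both p3 and \lnot p3.
          branch 2.2.2 (add p4):
            ○ open, literals {p4=T}.
6 branches closed, 5 open.
Each open branch fixes some atoms; the unmentioned ones are free. Counting distinct full assignments: branch {p2=T, p3=T} (p1, p4) contributes 4 new; branch {p3=T, p4=F} (p1, p2) contributes 2 new; branch {p3=T, p4=F} (p1, p2) contributes 0 new; branch {p3=T, p4=T} (p1, p2) contributes 2 new; branch {p4=T} (p1, p2, p3) contributes 4 new. Total: 12.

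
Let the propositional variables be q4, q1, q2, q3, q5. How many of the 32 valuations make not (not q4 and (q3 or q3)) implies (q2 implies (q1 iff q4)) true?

26

Initial set: {(not (not q4 and (q3 or q3)) implies (q2 implies (q1 iff q4)))}.
(not (not q4 and (q3 or q3)) implies (q2 implies (q1 iff q4))): β-rule — branch into not not (not q4 and (q3 or q3))  //  (q2 implies (q1 iff q4)).
  branch 1 (add not not (not q4 and (q3 or q3))):
    not not (not q4 and (q3 or q3)): α-rule — add not q4, (q3 or q3).
    (q3 or q3): β-rule — branch into q3  //  q3.
      branch 1.1 (add q3):
        ○ open, literals {q3=true, q4=false}.
      branch 1.2 (add q3):
        ○ open, literals {q3=true, q4=false}.
  branch 2 (add (q2 implies (q1 iff q4))):
    (q2 implies (q1 iff q4)): β-rule — branch into not q2  //  (q1 iff q4).
      branch 2.1 (add not q2):
        ○ open, literals {q2=false}.
      branch 2.2 (add (q1 iff q4)):
        (q1 iff q4): β-rule — branch into q1, q4  //  not q1, not q4.
          branch 2.2.1 (add q1, q4):
            ○ open, literals {q1=true, q4=true}.
          branch 2.2.2 (add not q1, not q4):
            ○ open, literals {q1=false, q4=false}.
0 branches closed, 5 open.
Each open branch fixes some atoms; the unmentioned ones are free. Counting distinct full assignments: branch {q3=true, q4=false} (q1, q2, q5) contributes 8 new; branch {q3=true, q4=false} (q1, q2, q5) contributes 0 new; branch {q2=false} (q4, q1, q3, q5) contributes 12 new; branch {q1=true, q4=true} (q2, q3, q5) contributes 4 new; branch {q1=false, q4=false} (q2, q3, q5) contributes 2 new. Total: 26.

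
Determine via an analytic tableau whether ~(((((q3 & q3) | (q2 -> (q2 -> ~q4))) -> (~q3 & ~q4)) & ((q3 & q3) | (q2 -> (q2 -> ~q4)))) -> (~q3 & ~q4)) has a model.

Unsatisfiable

Initial set: {~(((((q3 & q3) | (q2 -> (q2 -> ~q4))) -> (~q3 & ~q4)) & ((q3 & q3) | (q2 -> (q2 -> ~q4)))) -> (~q3 & ~q4))}.
~(((((q3 & q3) | (q2 -> (q2 -> ~q4))) -> (~q3 & ~q4)) & ((q3 & q3) | (q2 -> (q2 -> ~q4)))) -> (~q3 & ~q4)): α-rule — add ((((q3 & q3) | (q2 -> (q2 -> ~q4))) -> (~q3 & ~q4)) & ((q3 & q3) | (q2 -> (q2 -> ~q4)))), ~(~q3 & ~q4).
((((q3 & q3) | (q2 -> (q2 -> ~q4))) -> (~q3 & ~q4)) & ((q3 & q3) | (q2 -> (q2 -> ~q4)))): α-rule — add (((q3 & q3) | (q2 -> (q2 -> ~q4))) -> (~q3 & ~q4)), ((q3 & q3) | (q2 -> (q2 -> ~q4))).
~(~q3 & ~q4): β-rule — branch into ~~q3  //  ~~q4.
  branch 1 (add ~~q3):
    (((q3 & q3) | (q2 -> (q2 -> ~q4))) -> (~q3 & ~q4)): β-rule — branch into ~((q3 & q3) | (q2 -> (q2 -> ~q4)))  //  (~q3 & ~q4).
      branch 1.1 (add ~((q3 & q3) | (q2 -> (q2 -> ~q4)))):
        ~((q3 & q3) | (q2 -> (q2 -> ~q4))): α-rule — add ~(q3 & q3), ~(q2 -> (q2 -> ~q4)).
        ~(q2 -> (q2 -> ~q4)): α-rule — add q2, ~(q2 -> ~q4).
        ~(q2 -> ~q4): α-rule — add q2, ~~q4.
        ((q3 & q3) | (q2 -> (q2 -> ~q4))): β-rule — branch into (q3 & q3)  //  (q2 -> (q2 -> ~q4)).
          branch 1.1.1 (add (q3 & q3)):
            (q3 & q3): α-rule — add q3, q3.
            ~(q3 & q3): β-rule — branch into ~q3  //  ~q3.
              branch 1.1.1.1 (add ~q3):
                × closes — contains both q3 and ~q3.
              branch 1.1.1.2 (add ~q3):
                × closes — contains both q3 and ~q3.
          branch 1.1.2 (add (q2 -> (q2 -> ~q4))):
            ~(q3 & q3): β-rule — branch into ~q3  //  ~q3.
              branch 1.1.2.1 (add ~q3):
                × closes — contains both q3 and ~q3.
              branch 1.1.2.2 (add ~q3):
                × closes — contains both q3 and ~q3.
      branch 1.2 (add (~q3 & ~q4)):
        (~q3 & ~q4): α-rule — add ~q3, ~q4.
        × closes — contains both q3 and ~q3.
  branch 2 (add ~~q4):
    (((q3 & q3) | (q2 -> (q2 -> ~q4))) -> (~q3 & ~q4)): β-rule — branch into ~((q3 & q3) | (q2 -> (q2 -> ~q4)))  //  (~q3 & ~q4).
      branch 2.1 (add ~((q3 & q3) | (q2 -> (q2 -> ~q4)))):
        ~((q3 & q3) | (q2 -> (q2 -> ~q4))): α-rule — add ~(q3 & q3), ~(q2 -> (q2 -> ~q4)).
        ~(q2 -> (q2 -> ~q4)): α-rule — add q2, ~(q2 -> ~q4).
        ~(q2 -> ~q4): α-rule — add q2, ~~q4.
        ((q3 & q3) | (q2 -> (q2 -> ~q4))): β-rule — branch into (q3 & q3)  //  (q2 -> (q2 -> ~q4)).
          branch 2.1.1 (add (q3 & q3)):
            (q3 & q3): α-rule — add q3, q3.
            ~(q3 & q3): β-rule — branch into ~q3  //  ~q3.
              branch 2.1.1.1 (add ~q3):
                × closes — contains both q3 and ~q3.
              branch 2.1.1.2 (add ~q3):
                × closes — contains both q3 and ~q3.
          branch 2.1.2 (add (q2 -> (q2 -> ~q4))):
            ~(q3 & q3): β-rule — branch into ~q3  //  ~q3.
              branch 2.1.2.1 (add ~q3):
                (q2 -> (q2 -> ~q4)): β-rule — branch into ~q2  //  (q2 -> ~q4).
                  branch 2.1.2.1.1 (add ~q2):
                    × closes — contains both q2 and ~q2.
                  branch 2.1.2.1.2 (add (q2 -> ~q4)):
                    (q2 -> ~q4): β-rule — branch into ~q2  //  ~q4.
                      branch 2.1.2.1.2.1 (add ~q2):
                        × closes — contains both q2 and ~q2.
                      branch 2.1.2.1.2.2 (add ~q4):
                        × closes — contains both q4 and ~q4.
              branch 2.1.2.2 (add ~q3):
                (q2 -> (q2 -> ~q4)): β-rule — branch into ~q2  //  (q2 -> ~q4).
                  branch 2.1.2.2.1 (add ~q2):
                    × closes — contains both q2 and ~q2.
                  branch 2.1.2.2.2 (add (q2 -> ~q4)):
                    (q2 -> ~q4): β-rule — branch into ~q2  //  ~q4.
                      branch 2.1.2.2.2.1 (add ~q2):
                        × closes — contains both q2 and ~q2.
                      branch 2.1.2.2.2.2 (add ~q4):
                        × closes — contains both q4 and ~q4.
      branch 2.2 (add (~q3 & ~q4)):
        (~q3 & ~q4): α-rule — add ~q3, ~q4.
        × closes — contains both q4 and ~q4.
All 14 branches close.
Every branch closed; the formula is unsatisfiable.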